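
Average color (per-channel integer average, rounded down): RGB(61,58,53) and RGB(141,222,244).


Midpoint: each channel = ⌊(C₁+C₂)/2⌋
R: ⌊(61+141)/2⌋ = 101
G: ⌊(58+222)/2⌋ = 140
B: ⌊(53+244)/2⌋ = 148
= RGB(101, 140, 148)


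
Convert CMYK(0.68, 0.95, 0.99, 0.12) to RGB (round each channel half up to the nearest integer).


R = 255 × (1-C) × (1-K) = 255 × 0.32 × 0.88 = 71.808 → 72
G = 255 × (1-M) × (1-K) = 255 × 0.05 × 0.88 = 11.22 → 11
B = 255 × (1-Y) × (1-K) = 255 × 0.01 × 0.88 = 2.244 → 2
= RGB(72, 11, 2)


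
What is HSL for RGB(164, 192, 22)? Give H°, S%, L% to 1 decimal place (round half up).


Normalize: R'=164/255≈0.6431, G'=192/255≈0.7529, B'=22/255≈0.0863
Max=192/255, Min=22/255, Δ=Max-Min=170/255
L = (Max+Min)/2 = (192+22)/510 = 214/510 = 0.41960… → L = 42.0%
L ≤ 0.5 → S = Δ/(Max+Min) = 170/(192+22) = 170/214 = 0.79439… → S = 79.4%
(the 1/255 factors cancel in S and H, so raw channel differences can be used)
Max is G' → H = 60 × ((B-R)/Δ + 2) = 60 × ((22-164)/170 + 2)
  -142/170 + 2 = -0.8352… + 2 = 1.1647…
  H = 60 × 1.1647… = 69.882…° → H = 69.9°
= HSL(69.9°, 79.4%, 42.0%)


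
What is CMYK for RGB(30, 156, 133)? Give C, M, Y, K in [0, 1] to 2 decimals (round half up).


R'=30/255≈0.1176, G'=156/255≈0.6118, B'=133/255≈0.5216
K = 1 - max(R',G',B') = 1 - 156/255 = 99/255 = 0.38823… → 0.39
(1-R'-K)/(1-K) simplifies to (max-R)/max with max = 156:
C = (156-30)/156 = 126/156 = 0.80769… → 0.81
M = (156-156)/156 = 0/156 = 0 → 0.00
Y = (156-133)/156 = 23/156 = 0.14743… → 0.15
= CMYK(0.81, 0.00, 0.15, 0.39)


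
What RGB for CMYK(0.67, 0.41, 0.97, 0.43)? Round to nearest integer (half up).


R = 255 × (1-C) × (1-K) = 255 × 0.33 × 0.57 = 47.9655 → 48
G = 255 × (1-M) × (1-K) = 255 × 0.59 × 0.57 = 85.7565 → 86
B = 255 × (1-Y) × (1-K) = 255 × 0.03 × 0.57 = 4.3605 → 4
= RGB(48, 86, 4)


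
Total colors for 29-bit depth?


Colors = 2^bits = 2^29
= 536,870,912 colors


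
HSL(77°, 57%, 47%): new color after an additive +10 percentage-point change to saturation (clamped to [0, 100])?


Original S = 57%
Adjustment = +10 percentage points
New S = 57 + (10) = 67
Clamp to [0, 100] → 67
= HSL(77°, 67%, 47%)


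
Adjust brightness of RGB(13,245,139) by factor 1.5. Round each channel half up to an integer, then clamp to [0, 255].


Multiply each channel by 1.5, round half up, clamp to [0, 255]
R: 13×1.5 = 19.5 → round → 20
G: 245×1.5 = 367.5 → round → 368 → clamp → 255
B: 139×1.5 = 208.5 → round → 209
= RGB(20, 255, 209)


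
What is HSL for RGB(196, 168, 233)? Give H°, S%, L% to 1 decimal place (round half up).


Normalize: R'=196/255≈0.7686, G'=168/255≈0.6588, B'=233/255≈0.9137
Max=233/255, Min=168/255, Δ=Max-Min=65/255
L = (Max+Min)/2 = (233+168)/510 = 401/510 = 0.78627… → L = 78.6%
L > 0.5 → S = Δ/(2-Max-Min) = 65/(510-233-168) = 65/109 = 0.59633… → S = 59.6%
(the 1/255 factors cancel in S and H, so raw channel differences can be used)
Max is B' → H = 60 × ((R-G)/Δ + 4) = 60 × ((196-168)/65 + 4)
  28/65 + 4 = 0.4307… + 4 = 4.4307…
  H = 60 × 4.4307… = 265.846…° → H = 265.8°
= HSL(265.8°, 59.6%, 78.6%)


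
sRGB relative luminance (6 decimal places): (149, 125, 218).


Linearize each channel (sRGB transfer function): c = v/255; c_lin = c/12.92 if c ≤ 0.04045, else ((c+0.055)/1.055)^2.4
  R: 149/255 ≈ 0.584314 > 0.04045 → ((0.584314+0.055)/1.055)^2.4 ≈ 0.300544
  G: 125/255 ≈ 0.490196 > 0.04045 → ((0.490196+0.055)/1.055)^2.4 ≈ 0.205079
  B: 218/255 ≈ 0.854902 > 0.04045 → ((0.854902+0.055)/1.055)^2.4 ≈ 0.701102
R_lin = 0.300544, G_lin = 0.205079, B_lin = 0.701102
L = 0.2126×R + 0.7152×G + 0.0722×B
L = 0.2126×0.300544 + 0.7152×0.205079 + 0.0722×0.701102
L ≈ 0.261187


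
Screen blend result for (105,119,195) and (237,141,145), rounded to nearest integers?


Screen: C = 255 - (255-A)×(255-B)/255, rounded to nearest integer
R: 255 - (255-105)×(255-237)/255 = 255 - 2700/255 ≈ 255 - 10.588 = 244.412 → 244
G: 255 - (255-119)×(255-141)/255 = 255 - 15504/255 ≈ 255 - 60.800 = 194.200 → 194
B: 255 - (255-195)×(255-145)/255 = 255 - 6600/255 ≈ 255 - 25.882 = 229.118 → 229
= RGB(244, 194, 229)


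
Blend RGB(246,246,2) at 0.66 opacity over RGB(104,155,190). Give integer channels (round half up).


C = α×F + (1-α)×B, with 1-α = 0.34
R: 0.66×246 + 0.34×104 = 162.36 + 35.36 = 197.72 → 198
G: 0.66×246 + 0.34×155 = 162.36 + 52.70 = 215.06 → 215
B: 0.66×2 + 0.34×190 = 1.32 + 64.60 = 65.92 → 66
= RGB(198, 215, 66)


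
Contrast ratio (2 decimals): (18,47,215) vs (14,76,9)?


Linearize each sRGB channel c=v/255: c/12.92 if c ≤ 0.04045 else ((c+0.055)/1.055)^2.4
L = 0.2126×R_lin + 0.7152×G_lin + 0.0722×B_lin
Color 1 (18,47,215):
  R=18: 18/255≈0.0706 > 0.04045 → ((0.0706+0.055)/1.055)^2.4 ≈ 0.00605
  G=47: 47/255≈0.1843 > 0.04045 → ((0.1843+0.055)/1.055)^2.4 ≈ 0.02843
  B=215: 215/255≈0.8431 > 0.04045 → ((0.8431+0.055)/1.055)^2.4 ≈ 0.67954
  L1 = 0.2126×0.00605 + 0.7152×0.02843 + 0.0722×0.67954 ≈ 0.07068
Color 2 (14,76,9):
  R=14: 14/255≈0.0549 > 0.04045 → ((0.0549+0.055)/1.055)^2.4 ≈ 0.00439
  G=76: 76/255≈0.2980 > 0.04045 → ((0.2980+0.055)/1.055)^2.4 ≈ 0.07227
  B=9: 9/255≈0.0353 ≤ 0.04045 → 0.0353/12.92 ≈ 0.00273
  L2 = 0.2126×0.00439 + 0.7152×0.07227 + 0.0722×0.00273 ≈ 0.05282
Lighter = 0.07068, Darker = 0.05282
Ratio = (L_lighter + 0.05) / (L_darker + 0.05)
Ratio = (0.07068 + 0.05) / (0.05282 + 0.05) = 0.12068 / 0.10282 ≈ 1.1737
Ratio ≈ 1.17:1


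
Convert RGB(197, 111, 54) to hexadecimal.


R = 197 → C5 (hex)
G = 111 → 6F (hex)
B = 54 → 36 (hex)
Hex = #C56F36


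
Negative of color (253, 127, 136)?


Invert: (255-R, 255-G, 255-B)
R: 255-253 = 2
G: 255-127 = 128
B: 255-136 = 119
= RGB(2, 128, 119)


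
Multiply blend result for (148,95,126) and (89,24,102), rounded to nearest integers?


Multiply: C = A×B/255, rounded to nearest integer
R: 148×89/255 = 13172/255 ≈ 51.655 → 52
G: 95×24/255 = 2280/255 ≈ 8.941 → 9
B: 126×102/255 = 12852/255 ≈ 50.400 → 50
= RGB(52, 9, 50)


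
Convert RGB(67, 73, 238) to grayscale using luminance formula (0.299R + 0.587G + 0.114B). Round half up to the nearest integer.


Gray = 0.299×R + 0.587×G + 0.114×B
Gray = 0.299×67 + 0.587×73 + 0.114×238
Gray = 20.033 + 42.851 + 27.132
Gray = 90.016 → round half up → 90
Gray = 90


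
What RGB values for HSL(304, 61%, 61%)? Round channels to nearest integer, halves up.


H=304°, S=0.61, L=0.61
C = (1-|2L-1|)×S = (1-|0.22|)×0.61 = 0.4758
H' = H/60 = 304/60 ≈ 5.0667; X = C×(1-|H' mod 2 - 1|) = 0.44408
m = L - C/2 = 0.61 - 0.2379 = 0.3721
Sector ⌊H'⌋ = 5 → (R',G',B') = (0.4758, 0.0, 0.44408)
RGB = ((R'+m)×255, (G'+m)×255, (B'+m)×255) = (216.2145, 94.8855, 208.1259)
Round half up → RGB(216, 95, 208)


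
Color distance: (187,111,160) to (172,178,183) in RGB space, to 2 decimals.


d = √[(R₁-R₂)² + (G₁-G₂)² + (B₁-B₂)²]
d = √[(187-172)² + (111-178)² + (160-183)²]
d = √[225 + 4489 + 529]
d = √5243
d ≈ 72.41


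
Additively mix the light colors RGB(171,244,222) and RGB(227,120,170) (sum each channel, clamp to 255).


Additive: each channel = min(255, C₁+C₂)
R: 171+227 = 398 → 255
G: 244+120 = 364 → 255
B: 222+170 = 392 → 255
= RGB(255, 255, 255)


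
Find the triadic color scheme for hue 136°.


Triadic: equally spaced at 120° intervals
H1 = 136°
H2 = (136 + 120) mod 360 = 256°
H3 = (136 + 240) mod 360 = 16°
Triadic = 136°, 256°, 16°


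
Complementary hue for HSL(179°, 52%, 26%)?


Complement = opposite side of color wheel = hue + 180°
H' = (179 + 180) mod 360 = 359°
S and L unchanged.
= HSL(359°, 52%, 26%)


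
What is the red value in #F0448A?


Color: #F0448A
R = F0 = 240
G = 44 = 68
B = 8A = 138
Red = 240


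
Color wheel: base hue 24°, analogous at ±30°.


Base hue: 24°
Left analog: (24 - 30) mod 360 = 354°
Right analog: (24 + 30) mod 360 = 54°
Analogous hues = 354° and 54°


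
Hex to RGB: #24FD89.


24 → 36 (R)
FD → 253 (G)
89 → 137 (B)
= RGB(36, 253, 137)


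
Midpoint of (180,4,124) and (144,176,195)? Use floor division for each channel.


Midpoint: each channel = ⌊(C₁+C₂)/2⌋
R: ⌊(180+144)/2⌋ = 162
G: ⌊(4+176)/2⌋ = 90
B: ⌊(124+195)/2⌋ = 159
= RGB(162, 90, 159)


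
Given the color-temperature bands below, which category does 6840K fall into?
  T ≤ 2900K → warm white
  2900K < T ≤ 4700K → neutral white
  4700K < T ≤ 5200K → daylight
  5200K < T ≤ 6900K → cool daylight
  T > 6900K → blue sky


Temperature: 6840K
5200K < 6840K ≤ 6900K → cool daylight
Classification: cool daylight


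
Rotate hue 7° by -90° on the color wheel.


New hue = (H + rotation) mod 360
New hue = (7 -90) mod 360
= -83 mod 360
= 277°


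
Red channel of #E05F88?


Color: #E05F88
R = E0 = 224
G = 5F = 95
B = 88 = 136
Red = 224


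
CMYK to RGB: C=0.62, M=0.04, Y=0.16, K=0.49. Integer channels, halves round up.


R = 255 × (1-C) × (1-K) = 255 × 0.38 × 0.51 = 49.419 → 49
G = 255 × (1-M) × (1-K) = 255 × 0.96 × 0.51 = 124.848 → 125
B = 255 × (1-Y) × (1-K) = 255 × 0.84 × 0.51 = 109.242 → 109
= RGB(49, 125, 109)


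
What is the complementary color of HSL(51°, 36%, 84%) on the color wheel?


Complement = opposite side of color wheel = hue + 180°
H' = (51 + 180) mod 360 = 231°
S and L unchanged.
= HSL(231°, 36%, 84%)


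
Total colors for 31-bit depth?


Colors = 2^bits = 2^31
= 2,147,483,648 colors


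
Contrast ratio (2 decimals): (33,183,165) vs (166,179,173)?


Linearize each sRGB channel c=v/255: c/12.92 if c ≤ 0.04045 else ((c+0.055)/1.055)^2.4
L = 0.2126×R_lin + 0.7152×G_lin + 0.0722×B_lin
Color 1 (33,183,165):
  R=33: 33/255≈0.1294 > 0.04045 → ((0.1294+0.055)/1.055)^2.4 ≈ 0.01521
  G=183: 183/255≈0.7176 > 0.04045 → ((0.7176+0.055)/1.055)^2.4 ≈ 0.47353
  B=165: 165/255≈0.6471 > 0.04045 → ((0.6471+0.055)/1.055)^2.4 ≈ 0.37626
  L1 = 0.2126×0.01521 + 0.7152×0.47353 + 0.0722×0.37626 ≈ 0.36907
Color 2 (166,179,173):
  R=166: 166/255≈0.6510 > 0.04045 → ((0.6510+0.055)/1.055)^2.4 ≈ 0.38133
  G=179: 179/255≈0.7020 > 0.04045 → ((0.7020+0.055)/1.055)^2.4 ≈ 0.45079
  B=173: 173/255≈0.6784 > 0.04045 → ((0.6784+0.055)/1.055)^2.4 ≈ 0.41789
  L2 = 0.2126×0.38133 + 0.7152×0.45079 + 0.0722×0.41789 ≈ 0.43364
Lighter = 0.43364, Darker = 0.36907
Ratio = (L_lighter + 0.05) / (L_darker + 0.05)
Ratio = (0.43364 + 0.05) / (0.36907 + 0.05) = 0.48364 / 0.41907 ≈ 1.1541
Ratio ≈ 1.15:1


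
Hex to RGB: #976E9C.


97 → 151 (R)
6E → 110 (G)
9C → 156 (B)
= RGB(151, 110, 156)


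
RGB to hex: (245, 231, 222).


R = 245 → F5 (hex)
G = 231 → E7 (hex)
B = 222 → DE (hex)
Hex = #F5E7DE


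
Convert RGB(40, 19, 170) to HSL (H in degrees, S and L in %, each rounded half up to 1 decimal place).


Normalize: R'=40/255≈0.1569, G'=19/255≈0.0745, B'=170/255≈0.6667
Max=170/255, Min=19/255, Δ=Max-Min=151/255
L = (Max+Min)/2 = (170+19)/510 = 189/510 = 0.37058… → L = 37.1%
L ≤ 0.5 → S = Δ/(Max+Min) = 151/(170+19) = 151/189 = 0.79894… → S = 79.9%
(the 1/255 factors cancel in S and H, so raw channel differences can be used)
Max is B' → H = 60 × ((R-G)/Δ + 4) = 60 × ((40-19)/151 + 4)
  21/151 + 4 = 0.1390… + 4 = 4.1390…
  H = 60 × 4.1390… = 248.344…° → H = 248.3°
= HSL(248.3°, 79.9%, 37.1%)


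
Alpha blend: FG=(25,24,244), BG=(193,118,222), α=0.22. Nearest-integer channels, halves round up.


C = α×F + (1-α)×B, with 1-α = 0.78
R: 0.22×25 + 0.78×193 = 5.50 + 150.54 = 156.04 → 156
G: 0.22×24 + 0.78×118 = 5.28 + 92.04 = 97.32 → 97
B: 0.22×244 + 0.78×222 = 53.68 + 173.16 = 226.84 → 227
= RGB(156, 97, 227)


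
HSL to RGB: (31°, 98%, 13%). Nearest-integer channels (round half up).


H=31°, S=0.98, L=0.13
C = (1-|2L-1|)×S = (1-|-0.74|)×0.98 = 0.2548
H' = H/60 = 31/60 ≈ 0.5167; X = C×(1-|H' mod 2 - 1|) ≈ 0.1316
m = L - C/2 = 0.13 - 0.1274 = 0.0026
Sector ⌊H'⌋ = 0 → (R',G',B') = (0.2548, ≈0.1316, 0.0)
RGB = ((R'+m)×255, (G'+m)×255, (B'+m)×255) = (65.637, 34.2329, 0.663)
Round half up → RGB(66, 34, 1)


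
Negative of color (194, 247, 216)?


Invert: (255-R, 255-G, 255-B)
R: 255-194 = 61
G: 255-247 = 8
B: 255-216 = 39
= RGB(61, 8, 39)


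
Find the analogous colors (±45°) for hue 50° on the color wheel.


Base hue: 50°
Left analog: (50 - 45) mod 360 = 5°
Right analog: (50 + 45) mod 360 = 95°
Analogous hues = 5° and 95°


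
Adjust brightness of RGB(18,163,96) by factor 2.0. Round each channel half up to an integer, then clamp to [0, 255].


Multiply each channel by 2.0, round half up, clamp to [0, 255]
R: 18×2.0 = 36
G: 163×2.0 = 326 → clamp → 255
B: 96×2.0 = 192
= RGB(36, 255, 192)


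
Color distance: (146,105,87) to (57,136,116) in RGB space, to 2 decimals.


d = √[(R₁-R₂)² + (G₁-G₂)² + (B₁-B₂)²]
d = √[(146-57)² + (105-136)² + (87-116)²]
d = √[7921 + 961 + 841]
d = √9723
d ≈ 98.61


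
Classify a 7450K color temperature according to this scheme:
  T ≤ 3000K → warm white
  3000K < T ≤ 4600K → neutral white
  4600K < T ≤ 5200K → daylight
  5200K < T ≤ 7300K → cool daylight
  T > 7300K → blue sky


Temperature: 7450K
7450K > 7300K → blue sky
Classification: blue sky


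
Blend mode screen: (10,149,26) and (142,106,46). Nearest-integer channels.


Screen: C = 255 - (255-A)×(255-B)/255, rounded to nearest integer
R: 255 - (255-10)×(255-142)/255 = 255 - 27685/255 ≈ 255 - 108.569 = 146.431 → 146
G: 255 - (255-149)×(255-106)/255 = 255 - 15794/255 ≈ 255 - 61.937 = 193.063 → 193
B: 255 - (255-26)×(255-46)/255 = 255 - 47861/255 ≈ 255 - 187.690 = 67.310 → 67
= RGB(146, 193, 67)


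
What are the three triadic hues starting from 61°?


Triadic: equally spaced at 120° intervals
H1 = 61°
H2 = (61 + 120) mod 360 = 181°
H3 = (61 + 240) mod 360 = 301°
Triadic = 61°, 181°, 301°


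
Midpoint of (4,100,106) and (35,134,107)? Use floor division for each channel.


Midpoint: each channel = ⌊(C₁+C₂)/2⌋
R: ⌊(4+35)/2⌋ = 19
G: ⌊(100+134)/2⌋ = 117
B: ⌊(106+107)/2⌋ = 106
= RGB(19, 117, 106)


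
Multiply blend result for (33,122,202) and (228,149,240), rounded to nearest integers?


Multiply: C = A×B/255, rounded to nearest integer
R: 33×228/255 = 7524/255 ≈ 29.506 → 30
G: 122×149/255 = 18178/255 ≈ 71.286 → 71
B: 202×240/255 = 48480/255 ≈ 190.118 → 190
= RGB(30, 71, 190)


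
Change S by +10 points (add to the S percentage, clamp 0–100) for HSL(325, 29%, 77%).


Original S = 29%
Adjustment = +10 percentage points
New S = 29 + (10) = 39
Clamp to [0, 100] → 39
= HSL(325°, 39%, 77%)


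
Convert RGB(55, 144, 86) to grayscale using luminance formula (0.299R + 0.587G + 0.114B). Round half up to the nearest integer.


Gray = 0.299×R + 0.587×G + 0.114×B
Gray = 0.299×55 + 0.587×144 + 0.114×86
Gray = 16.445 + 84.528 + 9.804
Gray = 110.777 → round half up → 111
Gray = 111


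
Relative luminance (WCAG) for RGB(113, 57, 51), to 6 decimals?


Linearize each channel (sRGB transfer function): c = v/255; c_lin = c/12.92 if c ≤ 0.04045, else ((c+0.055)/1.055)^2.4
  R: 113/255 ≈ 0.443137 > 0.04045 → ((0.443137+0.055)/1.055)^2.4 ≈ 0.165132
  G: 57/255 ≈ 0.223529 > 0.04045 → ((0.223529+0.055)/1.055)^2.4 ≈ 0.040915
  B: 51/255 ≈ 0.200000 > 0.04045 → ((0.200000+0.055)/1.055)^2.4 ≈ 0.033105
R_lin = 0.165132, G_lin = 0.040915, B_lin = 0.033105
L = 0.2126×R + 0.7152×G + 0.0722×B
L = 0.2126×0.165132 + 0.7152×0.040915 + 0.0722×0.033105
L ≈ 0.066760


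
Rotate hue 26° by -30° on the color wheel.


New hue = (H + rotation) mod 360
New hue = (26 -30) mod 360
= -4 mod 360
= 356°


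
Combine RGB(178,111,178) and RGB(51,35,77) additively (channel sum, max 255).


Additive: each channel = min(255, C₁+C₂)
R: 178+51 = 229 → 229
G: 111+35 = 146 → 146
B: 178+77 = 255 → 255
= RGB(229, 146, 255)


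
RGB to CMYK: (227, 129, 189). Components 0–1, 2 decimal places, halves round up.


R'=227/255≈0.8902, G'=129/255≈0.5059, B'=189/255≈0.7412
K = 1 - max(R',G',B') = 1 - 227/255 = 28/255 = 0.10980… → 0.11
(1-R'-K)/(1-K) simplifies to (max-R)/max with max = 227:
C = (227-227)/227 = 0/227 = 0 → 0.00
M = (227-129)/227 = 98/227 = 0.43171… → 0.43
Y = (227-189)/227 = 38/227 = 0.16740… → 0.17
= CMYK(0.00, 0.43, 0.17, 0.11)


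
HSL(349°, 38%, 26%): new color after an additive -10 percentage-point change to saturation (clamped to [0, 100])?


Original S = 38%
Adjustment = -10 percentage points
New S = 38 + (-10) = 28
Clamp to [0, 100] → 28
= HSL(349°, 28%, 26%)


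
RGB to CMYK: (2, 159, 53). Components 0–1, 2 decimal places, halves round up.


R'=2/255≈0.0078, G'=159/255≈0.6235, B'=53/255≈0.2078
K = 1 - max(R',G',B') = 1 - 159/255 = 96/255 = 0.37647… → 0.38
(1-R'-K)/(1-K) simplifies to (max-R)/max with max = 159:
C = (159-2)/159 = 157/159 = 0.98742… → 0.99
M = (159-159)/159 = 0/159 = 0 → 0.00
Y = (159-53)/159 = 106/159 = 0.66666… → 0.67
= CMYK(0.99, 0.00, 0.67, 0.38)


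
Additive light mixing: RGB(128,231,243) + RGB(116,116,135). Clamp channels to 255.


Additive: each channel = min(255, C₁+C₂)
R: 128+116 = 244 → 244
G: 231+116 = 347 → 255
B: 243+135 = 378 → 255
= RGB(244, 255, 255)


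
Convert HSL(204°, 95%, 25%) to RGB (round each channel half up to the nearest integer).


H=204°, S=0.95, L=0.25
C = (1-|2L-1|)×S = (1-|-0.50|)×0.95 = 0.475
H' = H/60 = 204/60 ≈ 3.4000; X = C×(1-|H' mod 2 - 1|) = 0.285
m = L - C/2 = 0.25 - 0.2375 = 0.0125
Sector ⌊H'⌋ = 3 → (R',G',B') = (0.0, 0.285, 0.475)
RGB = ((R'+m)×255, (G'+m)×255, (B'+m)×255) = (3.1875, 75.8625, 124.3125)
Round half up → RGB(3, 76, 124)


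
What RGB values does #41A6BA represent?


41 → 65 (R)
A6 → 166 (G)
BA → 186 (B)
= RGB(65, 166, 186)


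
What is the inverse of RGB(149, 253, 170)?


Invert: (255-R, 255-G, 255-B)
R: 255-149 = 106
G: 255-253 = 2
B: 255-170 = 85
= RGB(106, 2, 85)


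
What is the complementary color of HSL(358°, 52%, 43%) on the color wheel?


Complement = opposite side of color wheel = hue + 180°
H' = (358 + 180) mod 360 = 178°
S and L unchanged.
= HSL(178°, 52%, 43%)


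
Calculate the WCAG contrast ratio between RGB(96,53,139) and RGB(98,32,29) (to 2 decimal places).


Linearize each sRGB channel c=v/255: c/12.92 if c ≤ 0.04045 else ((c+0.055)/1.055)^2.4
L = 0.2126×R_lin + 0.7152×G_lin + 0.0722×B_lin
Color 1 (96,53,139):
  R=96: 96/255≈0.3765 > 0.04045 → ((0.3765+0.055)/1.055)^2.4 ≈ 0.11697
  G=53: 53/255≈0.2078 > 0.04045 → ((0.2078+0.055)/1.055)^2.4 ≈ 0.03560
  B=139: 139/255≈0.5451 > 0.04045 → ((0.5451+0.055)/1.055)^2.4 ≈ 0.25818
  L1 = 0.2126×0.11697 + 0.7152×0.03560 + 0.0722×0.25818 ≈ 0.06897
Color 2 (98,32,29):
  R=98: 98/255≈0.3843 > 0.04045 → ((0.3843+0.055)/1.055)^2.4 ≈ 0.12214
  G=32: 32/255≈0.1255 > 0.04045 → ((0.1255+0.055)/1.055)^2.4 ≈ 0.01444
  B=29: 29/255≈0.1137 > 0.04045 → ((0.1137+0.055)/1.055)^2.4 ≈ 0.01229
  L2 = 0.2126×0.12214 + 0.7152×0.01444 + 0.0722×0.01229 ≈ 0.03718
Lighter = 0.06897, Darker = 0.03718
Ratio = (L_lighter + 0.05) / (L_darker + 0.05)
Ratio = (0.06897 + 0.05) / (0.03718 + 0.05) = 0.11897 / 0.08718 ≈ 1.3646
Ratio ≈ 1.36:1


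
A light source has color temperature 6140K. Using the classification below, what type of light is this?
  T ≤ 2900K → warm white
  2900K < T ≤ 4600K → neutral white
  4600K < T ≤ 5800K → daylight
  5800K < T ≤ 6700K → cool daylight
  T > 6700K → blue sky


Temperature: 6140K
5800K < 6140K ≤ 6700K → cool daylight
Classification: cool daylight


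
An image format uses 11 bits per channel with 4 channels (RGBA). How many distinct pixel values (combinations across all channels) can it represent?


Total bits = 11 bits/channel × 4 channels = 44 bits
Distinct pixel values = 2^44
= 17,592,186,044,416 pixel values


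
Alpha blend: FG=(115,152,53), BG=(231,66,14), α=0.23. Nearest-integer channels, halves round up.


C = α×F + (1-α)×B, with 1-α = 0.77
R: 0.23×115 + 0.77×231 = 26.45 + 177.87 = 204.32 → 204
G: 0.23×152 + 0.77×66 = 34.96 + 50.82 = 85.78 → 86
B: 0.23×53 + 0.77×14 = 12.19 + 10.78 = 22.97 → 23
= RGB(204, 86, 23)


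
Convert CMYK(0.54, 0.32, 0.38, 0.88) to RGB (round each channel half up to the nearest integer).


R = 255 × (1-C) × (1-K) = 255 × 0.46 × 0.12 = 14.076 → 14
G = 255 × (1-M) × (1-K) = 255 × 0.68 × 0.12 = 20.808 → 21
B = 255 × (1-Y) × (1-K) = 255 × 0.62 × 0.12 = 18.972 → 19
= RGB(14, 21, 19)


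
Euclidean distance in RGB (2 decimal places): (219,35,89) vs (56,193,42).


d = √[(R₁-R₂)² + (G₁-G₂)² + (B₁-B₂)²]
d = √[(219-56)² + (35-193)² + (89-42)²]
d = √[26569 + 24964 + 2209]
d = √53742
d ≈ 231.82


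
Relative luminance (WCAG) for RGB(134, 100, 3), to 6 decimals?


Linearize each channel (sRGB transfer function): c = v/255; c_lin = c/12.92 if c ≤ 0.04045, else ((c+0.055)/1.055)^2.4
  R: 134/255 ≈ 0.525490 > 0.04045 → ((0.525490+0.055)/1.055)^2.4 ≈ 0.238398
  G: 100/255 ≈ 0.392157 > 0.04045 → ((0.392157+0.055)/1.055)^2.4 ≈ 0.127438
  B: 3/255 ≈ 0.011765 ≤ 0.04045 → 0.011765/12.92 ≈ 0.000911
R_lin = 0.238398, G_lin = 0.127438, B_lin = 0.000911
L = 0.2126×R + 0.7152×G + 0.0722×B
L = 0.2126×0.238398 + 0.7152×0.127438 + 0.0722×0.000911
L ≈ 0.141892


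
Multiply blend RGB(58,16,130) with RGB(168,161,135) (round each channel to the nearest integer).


Multiply: C = A×B/255, rounded to nearest integer
R: 58×168/255 = 9744/255 ≈ 38.212 → 38
G: 16×161/255 = 2576/255 ≈ 10.102 → 10
B: 130×135/255 = 17550/255 ≈ 68.824 → 69
= RGB(38, 10, 69)


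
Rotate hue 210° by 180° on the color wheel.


New hue = (H + rotation) mod 360
New hue = (210 + 180) mod 360
= 390 mod 360
= 30°


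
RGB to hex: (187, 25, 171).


R = 187 → BB (hex)
G = 25 → 19 (hex)
B = 171 → AB (hex)
Hex = #BB19AB


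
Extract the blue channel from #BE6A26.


Color: #BE6A26
R = BE = 190
G = 6A = 106
B = 26 = 38
Blue = 38


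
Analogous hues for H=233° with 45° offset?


Base hue: 233°
Left analog: (233 - 45) mod 360 = 188°
Right analog: (233 + 45) mod 360 = 278°
Analogous hues = 188° and 278°


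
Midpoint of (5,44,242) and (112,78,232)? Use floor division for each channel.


Midpoint: each channel = ⌊(C₁+C₂)/2⌋
R: ⌊(5+112)/2⌋ = 58
G: ⌊(44+78)/2⌋ = 61
B: ⌊(242+232)/2⌋ = 237
= RGB(58, 61, 237)


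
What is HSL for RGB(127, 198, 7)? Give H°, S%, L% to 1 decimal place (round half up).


Normalize: R'=127/255≈0.4980, G'=198/255≈0.7765, B'=7/255≈0.0275
Max=198/255, Min=7/255, Δ=Max-Min=191/255
L = (Max+Min)/2 = (198+7)/510 = 205/510 = 0.40196… → L = 40.2%
L ≤ 0.5 → S = Δ/(Max+Min) = 191/(198+7) = 191/205 = 0.93170… → S = 93.2%
(the 1/255 factors cancel in S and H, so raw channel differences can be used)
Max is G' → H = 60 × ((B-R)/Δ + 2) = 60 × ((7-127)/191 + 2)
  -120/191 + 2 = -0.6282… + 2 = 1.3717…
  H = 60 × 1.3717… = 82.303…° → H = 82.3°
= HSL(82.3°, 93.2%, 40.2%)


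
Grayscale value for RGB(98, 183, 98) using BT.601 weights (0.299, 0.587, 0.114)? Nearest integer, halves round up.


Gray = 0.299×R + 0.587×G + 0.114×B
Gray = 0.299×98 + 0.587×183 + 0.114×98
Gray = 29.302 + 107.421 + 11.172
Gray = 147.895 → round half up → 148
Gray = 148


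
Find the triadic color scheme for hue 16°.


Triadic: equally spaced at 120° intervals
H1 = 16°
H2 = (16 + 120) mod 360 = 136°
H3 = (16 + 240) mod 360 = 256°
Triadic = 16°, 136°, 256°


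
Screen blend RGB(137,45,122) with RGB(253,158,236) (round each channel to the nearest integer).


Screen: C = 255 - (255-A)×(255-B)/255, rounded to nearest integer
R: 255 - (255-137)×(255-253)/255 = 255 - 236/255 ≈ 255 - 0.925 = 254.075 → 254
G: 255 - (255-45)×(255-158)/255 = 255 - 20370/255 ≈ 255 - 79.882 = 175.118 → 175
B: 255 - (255-122)×(255-236)/255 = 255 - 2527/255 ≈ 255 - 9.910 = 245.090 → 245
= RGB(254, 175, 245)


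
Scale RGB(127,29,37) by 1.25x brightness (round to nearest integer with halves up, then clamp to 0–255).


Multiply each channel by 1.25, round half up, clamp to [0, 255]
R: 127×1.25 = 158.75 → round → 159
G: 29×1.25 = 36.25 → round → 36
B: 37×1.25 = 46.25 → round → 46
= RGB(159, 36, 46)


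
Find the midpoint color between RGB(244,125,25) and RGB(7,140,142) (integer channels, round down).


Midpoint: each channel = ⌊(C₁+C₂)/2⌋
R: ⌊(244+7)/2⌋ = 125
G: ⌊(125+140)/2⌋ = 132
B: ⌊(25+142)/2⌋ = 83
= RGB(125, 132, 83)


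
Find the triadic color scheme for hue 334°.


Triadic: equally spaced at 120° intervals
H1 = 334°
H2 = (334 + 120) mod 360 = 94°
H3 = (334 + 240) mod 360 = 214°
Triadic = 334°, 94°, 214°


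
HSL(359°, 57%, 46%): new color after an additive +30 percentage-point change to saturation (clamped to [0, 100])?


Original S = 57%
Adjustment = +30 percentage points
New S = 57 + (30) = 87
Clamp to [0, 100] → 87
= HSL(359°, 87%, 46%)


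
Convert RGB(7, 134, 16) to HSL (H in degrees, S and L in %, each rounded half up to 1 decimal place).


Normalize: R'=7/255≈0.0275, G'=134/255≈0.5255, B'=16/255≈0.0627
Max=134/255, Min=7/255, Δ=Max-Min=127/255
L = (Max+Min)/2 = (134+7)/510 = 141/510 = 0.27647… → L = 27.6%
L ≤ 0.5 → S = Δ/(Max+Min) = 127/(134+7) = 127/141 = 0.90070… → S = 90.1%
(the 1/255 factors cancel in S and H, so raw channel differences can be used)
Max is G' → H = 60 × ((B-R)/Δ + 2) = 60 × ((16-7)/127 + 2)
  9/127 + 2 = 0.0708… + 2 = 2.0708…
  H = 60 × 2.0708… = 124.251…° → H = 124.3°
= HSL(124.3°, 90.1%, 27.6%)


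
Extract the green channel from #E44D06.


Color: #E44D06
R = E4 = 228
G = 4D = 77
B = 06 = 6
Green = 77


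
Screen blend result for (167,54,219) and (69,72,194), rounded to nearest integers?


Screen: C = 255 - (255-A)×(255-B)/255, rounded to nearest integer
R: 255 - (255-167)×(255-69)/255 = 255 - 16368/255 ≈ 255 - 64.188 = 190.812 → 191
G: 255 - (255-54)×(255-72)/255 = 255 - 36783/255 ≈ 255 - 144.247 = 110.753 → 111
B: 255 - (255-219)×(255-194)/255 = 255 - 2196/255 ≈ 255 - 8.612 = 246.388 → 246
= RGB(191, 111, 246)


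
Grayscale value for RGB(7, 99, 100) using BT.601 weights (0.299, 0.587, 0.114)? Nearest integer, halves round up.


Gray = 0.299×R + 0.587×G + 0.114×B
Gray = 0.299×7 + 0.587×99 + 0.114×100
Gray = 2.093 + 58.113 + 11.400
Gray = 71.606 → round half up → 72
Gray = 72


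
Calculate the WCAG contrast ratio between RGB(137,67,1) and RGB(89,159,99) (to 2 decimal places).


Linearize each sRGB channel c=v/255: c/12.92 if c ≤ 0.04045 else ((c+0.055)/1.055)^2.4
L = 0.2126×R_lin + 0.7152×G_lin + 0.0722×B_lin
Color 1 (137,67,1):
  R=137: 137/255≈0.5373 > 0.04045 → ((0.5373+0.055)/1.055)^2.4 ≈ 0.25016
  G=67: 67/255≈0.2627 > 0.04045 → ((0.2627+0.055)/1.055)^2.4 ≈ 0.05613
  B=1: 1/255≈0.0039 ≤ 0.04045 → 0.0039/12.92 ≈ 0.00030
  L1 = 0.2126×0.25016 + 0.7152×0.05613 + 0.0722×0.00030 ≈ 0.09335
Color 2 (89,159,99):
  R=89: 89/255≈0.3490 > 0.04045 → ((0.3490+0.055)/1.055)^2.4 ≈ 0.09990
  G=159: 159/255≈0.6235 > 0.04045 → ((0.6235+0.055)/1.055)^2.4 ≈ 0.34670
  B=99: 99/255≈0.3882 > 0.04045 → ((0.3882+0.055)/1.055)^2.4 ≈ 0.12477
  L2 = 0.2126×0.09990 + 0.7152×0.34670 + 0.0722×0.12477 ≈ 0.27821
Lighter = 0.27821, Darker = 0.09335
Ratio = (L_lighter + 0.05) / (L_darker + 0.05)
Ratio = (0.27821 + 0.05) / (0.09335 + 0.05) = 0.32821 / 0.14335 ≈ 2.2896
Ratio ≈ 2.29:1


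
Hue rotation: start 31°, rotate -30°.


New hue = (H + rotation) mod 360
New hue = (31 -30) mod 360
= 1 mod 360
= 1°


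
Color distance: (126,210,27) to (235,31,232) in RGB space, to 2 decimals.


d = √[(R₁-R₂)² + (G₁-G₂)² + (B₁-B₂)²]
d = √[(126-235)² + (210-31)² + (27-232)²]
d = √[11881 + 32041 + 42025]
d = √85947
d ≈ 293.17


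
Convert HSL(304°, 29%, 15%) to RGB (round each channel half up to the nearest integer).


H=304°, S=0.29, L=0.15
C = (1-|2L-1|)×S = (1-|-0.70|)×0.29 = 0.087
H' = H/60 = 304/60 ≈ 5.0667; X = C×(1-|H' mod 2 - 1|) = 0.0812
m = L - C/2 = 0.15 - 0.0435 = 0.1065
Sector ⌊H'⌋ = 5 → (R',G',B') = (0.087, 0.0, 0.0812)
RGB = ((R'+m)×255, (G'+m)×255, (B'+m)×255) = (49.3425, 27.1575, 47.8635)
Round half up → RGB(49, 27, 48)


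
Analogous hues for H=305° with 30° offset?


Base hue: 305°
Left analog: (305 - 30) mod 360 = 275°
Right analog: (305 + 30) mod 360 = 335°
Analogous hues = 275° and 335°


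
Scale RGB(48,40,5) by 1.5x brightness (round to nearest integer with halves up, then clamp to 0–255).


Multiply each channel by 1.5, round half up, clamp to [0, 255]
R: 48×1.5 = 72
G: 40×1.5 = 60
B: 5×1.5 = 7.5 → round → 8
= RGB(72, 60, 8)


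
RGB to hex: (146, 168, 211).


R = 146 → 92 (hex)
G = 168 → A8 (hex)
B = 211 → D3 (hex)
Hex = #92A8D3


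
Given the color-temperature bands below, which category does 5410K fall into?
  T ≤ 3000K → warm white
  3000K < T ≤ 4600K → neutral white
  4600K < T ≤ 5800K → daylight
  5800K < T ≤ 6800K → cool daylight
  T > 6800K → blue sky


Temperature: 5410K
4600K < 5410K ≤ 5800K → daylight
Classification: daylight


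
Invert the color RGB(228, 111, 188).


Invert: (255-R, 255-G, 255-B)
R: 255-228 = 27
G: 255-111 = 144
B: 255-188 = 67
= RGB(27, 144, 67)


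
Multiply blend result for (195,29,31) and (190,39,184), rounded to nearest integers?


Multiply: C = A×B/255, rounded to nearest integer
R: 195×190/255 = 37050/255 ≈ 145.294 → 145
G: 29×39/255 = 1131/255 ≈ 4.435 → 4
B: 31×184/255 = 5704/255 ≈ 22.369 → 22
= RGB(145, 4, 22)


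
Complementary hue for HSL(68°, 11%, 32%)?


Complement = opposite side of color wheel = hue + 180°
H' = (68 + 180) mod 360 = 248°
S and L unchanged.
= HSL(248°, 11%, 32%)


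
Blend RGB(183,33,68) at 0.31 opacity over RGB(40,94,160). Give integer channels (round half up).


C = α×F + (1-α)×B, with 1-α = 0.69
R: 0.31×183 + 0.69×40 = 56.73 + 27.60 = 84.33 → 84
G: 0.31×33 + 0.69×94 = 10.23 + 64.86 = 75.09 → 75
B: 0.31×68 + 0.69×160 = 21.08 + 110.40 = 131.48 → 131
= RGB(84, 75, 131)


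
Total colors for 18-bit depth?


Colors = 2^bits = 2^18
= 262,144 colors


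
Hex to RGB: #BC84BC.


BC → 188 (R)
84 → 132 (G)
BC → 188 (B)
= RGB(188, 132, 188)


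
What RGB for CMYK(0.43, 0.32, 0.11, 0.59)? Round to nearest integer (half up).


R = 255 × (1-C) × (1-K) = 255 × 0.57 × 0.41 = 59.5935 → 60
G = 255 × (1-M) × (1-K) = 255 × 0.68 × 0.41 = 71.094 → 71
B = 255 × (1-Y) × (1-K) = 255 × 0.89 × 0.41 = 93.0495 → 93
= RGB(60, 71, 93)


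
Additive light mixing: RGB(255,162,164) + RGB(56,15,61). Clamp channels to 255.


Additive: each channel = min(255, C₁+C₂)
R: 255+56 = 311 → 255
G: 162+15 = 177 → 177
B: 164+61 = 225 → 225
= RGB(255, 177, 225)


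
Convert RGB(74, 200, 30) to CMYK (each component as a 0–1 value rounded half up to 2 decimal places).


R'=74/255≈0.2902, G'=200/255≈0.7843, B'=30/255≈0.1176
K = 1 - max(R',G',B') = 1 - 200/255 = 55/255 = 0.21568… → 0.22
(1-R'-K)/(1-K) simplifies to (max-R)/max with max = 200:
C = (200-74)/200 = 126/200 = 0.63 → 0.63
M = (200-200)/200 = 0/200 = 0 → 0.00
Y = (200-30)/200 = 170/200 = 0.85 → 0.85
= CMYK(0.63, 0.00, 0.85, 0.22)


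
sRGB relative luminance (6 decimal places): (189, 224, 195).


Linearize each channel (sRGB transfer function): c = v/255; c_lin = c/12.92 if c ≤ 0.04045, else ((c+0.055)/1.055)^2.4
  R: 189/255 ≈ 0.741176 > 0.04045 → ((0.741176+0.055)/1.055)^2.4 ≈ 0.508881
  G: 224/255 ≈ 0.878431 > 0.04045 → ((0.878431+0.055)/1.055)^2.4 ≈ 0.745404
  B: 195/255 ≈ 0.764706 > 0.04045 → ((0.764706+0.055)/1.055)^2.4 ≈ 0.545724
R_lin = 0.508881, G_lin = 0.745404, B_lin = 0.545724
L = 0.2126×R + 0.7152×G + 0.0722×B
L = 0.2126×0.508881 + 0.7152×0.745404 + 0.0722×0.545724
L ≈ 0.680703


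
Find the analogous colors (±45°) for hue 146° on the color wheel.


Base hue: 146°
Left analog: (146 - 45) mod 360 = 101°
Right analog: (146 + 45) mod 360 = 191°
Analogous hues = 101° and 191°


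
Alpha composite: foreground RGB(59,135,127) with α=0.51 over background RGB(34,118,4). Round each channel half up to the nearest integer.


C = α×F + (1-α)×B, with 1-α = 0.49
R: 0.51×59 + 0.49×34 = 30.09 + 16.66 = 46.75 → 47
G: 0.51×135 + 0.49×118 = 68.85 + 57.82 = 126.67 → 127
B: 0.51×127 + 0.49×4 = 64.77 + 1.96 = 66.73 → 67
= RGB(47, 127, 67)


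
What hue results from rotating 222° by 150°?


New hue = (H + rotation) mod 360
New hue = (222 + 150) mod 360
= 372 mod 360
= 12°


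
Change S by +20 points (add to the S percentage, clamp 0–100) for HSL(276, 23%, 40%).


Original S = 23%
Adjustment = +20 percentage points
New S = 23 + (20) = 43
Clamp to [0, 100] → 43
= HSL(276°, 43%, 40%)


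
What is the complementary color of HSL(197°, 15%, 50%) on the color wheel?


Complement = opposite side of color wheel = hue + 180°
H' = (197 + 180) mod 360 = 17°
S and L unchanged.
= HSL(17°, 15%, 50%)


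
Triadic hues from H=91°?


Triadic: equally spaced at 120° intervals
H1 = 91°
H2 = (91 + 120) mod 360 = 211°
H3 = (91 + 240) mod 360 = 331°
Triadic = 91°, 211°, 331°


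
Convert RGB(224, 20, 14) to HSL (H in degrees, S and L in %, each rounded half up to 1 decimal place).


Normalize: R'=224/255≈0.8784, G'=20/255≈0.0784, B'=14/255≈0.0549
Max=224/255, Min=14/255, Δ=Max-Min=210/255
L = (Max+Min)/2 = (224+14)/510 = 238/510 = 0.46666… → L = 46.7%
L ≤ 0.5 → S = Δ/(Max+Min) = 210/(224+14) = 210/238 = 0.88235… → S = 88.2%
(the 1/255 factors cancel in S and H, so raw channel differences can be used)
Max is R' → H = 60 × (((G-B)/Δ) mod 6) = 60 × (((20-14)/210) mod 6)
  6/210 = 0.0285…
  H = 60 × 0.0285… = 1.714…° → H = 1.7°
= HSL(1.7°, 88.2%, 46.7%)


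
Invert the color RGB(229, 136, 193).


Invert: (255-R, 255-G, 255-B)
R: 255-229 = 26
G: 255-136 = 119
B: 255-193 = 62
= RGB(26, 119, 62)


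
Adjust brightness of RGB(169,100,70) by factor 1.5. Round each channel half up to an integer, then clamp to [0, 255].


Multiply each channel by 1.5, round half up, clamp to [0, 255]
R: 169×1.5 = 253.5 → round → 254
G: 100×1.5 = 150
B: 70×1.5 = 105
= RGB(254, 150, 105)


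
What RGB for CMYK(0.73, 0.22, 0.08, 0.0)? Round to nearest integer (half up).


R = 255 × (1-C) × (1-K) = 255 × 0.27 × 1.00 = 68.85 → 69
G = 255 × (1-M) × (1-K) = 255 × 0.78 × 1.00 = 198.9 → 199
B = 255 × (1-Y) × (1-K) = 255 × 0.92 × 1.00 = 234.6 → 235
= RGB(69, 199, 235)


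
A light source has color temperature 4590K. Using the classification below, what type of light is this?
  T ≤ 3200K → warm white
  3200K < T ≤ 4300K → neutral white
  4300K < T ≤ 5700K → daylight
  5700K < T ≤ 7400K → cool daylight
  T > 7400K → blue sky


Temperature: 4590K
4300K < 4590K ≤ 5700K → daylight
Classification: daylight


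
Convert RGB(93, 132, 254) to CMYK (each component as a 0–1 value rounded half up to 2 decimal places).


R'=93/255≈0.3647, G'=132/255≈0.5176, B'=254/255≈0.9961
K = 1 - max(R',G',B') = 1 - 254/255 = 1/255 = 0.00392… → 0.00
(1-R'-K)/(1-K) simplifies to (max-R)/max with max = 254:
C = (254-93)/254 = 161/254 = 0.63385… → 0.63
M = (254-132)/254 = 122/254 = 0.48031… → 0.48
Y = (254-254)/254 = 0/254 = 0 → 0.00
= CMYK(0.63, 0.48, 0.00, 0.00)


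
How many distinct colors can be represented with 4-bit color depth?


Colors = 2^bits = 2^4
= 16 colors


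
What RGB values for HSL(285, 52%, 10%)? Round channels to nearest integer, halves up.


H=285°, S=0.52, L=0.10
C = (1-|2L-1|)×S = (1-|-0.80|)×0.52 = 0.104
H' = H/60 = 285/60 ≈ 4.7500; X = C×(1-|H' mod 2 - 1|) = 0.078
m = L - C/2 = 0.10 - 0.052 = 0.048
Sector ⌊H'⌋ = 4 → (R',G',B') = (0.078, 0.0, 0.104)
RGB = ((R'+m)×255, (G'+m)×255, (B'+m)×255) = (32.13, 12.24, 38.76)
Round half up → RGB(32, 12, 39)


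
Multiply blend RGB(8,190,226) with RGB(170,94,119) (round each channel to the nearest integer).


Multiply: C = A×B/255, rounded to nearest integer
R: 8×170/255 = 1360/255 ≈ 5.333 → 5
G: 190×94/255 = 17860/255 ≈ 70.039 → 70
B: 226×119/255 = 26894/255 ≈ 105.467 → 105
= RGB(5, 70, 105)


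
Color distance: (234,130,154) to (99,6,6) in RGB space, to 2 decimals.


d = √[(R₁-R₂)² + (G₁-G₂)² + (B₁-B₂)²]
d = √[(234-99)² + (130-6)² + (154-6)²]
d = √[18225 + 15376 + 21904]
d = √55505
d ≈ 235.59


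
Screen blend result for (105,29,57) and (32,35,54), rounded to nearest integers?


Screen: C = 255 - (255-A)×(255-B)/255, rounded to nearest integer
R: 255 - (255-105)×(255-32)/255 = 255 - 33450/255 ≈ 255 - 131.176 = 123.824 → 124
G: 255 - (255-29)×(255-35)/255 = 255 - 49720/255 ≈ 255 - 194.980 = 60.020 → 60
B: 255 - (255-57)×(255-54)/255 = 255 - 39798/255 ≈ 255 - 156.071 = 98.929 → 99
= RGB(124, 60, 99)


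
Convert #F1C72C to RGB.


F1 → 241 (R)
C7 → 199 (G)
2C → 44 (B)
= RGB(241, 199, 44)


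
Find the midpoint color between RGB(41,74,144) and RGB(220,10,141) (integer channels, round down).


Midpoint: each channel = ⌊(C₁+C₂)/2⌋
R: ⌊(41+220)/2⌋ = 130
G: ⌊(74+10)/2⌋ = 42
B: ⌊(144+141)/2⌋ = 142
= RGB(130, 42, 142)


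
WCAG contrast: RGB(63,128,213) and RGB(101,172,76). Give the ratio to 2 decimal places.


Linearize each sRGB channel c=v/255: c/12.92 if c ≤ 0.04045 else ((c+0.055)/1.055)^2.4
L = 0.2126×R_lin + 0.7152×G_lin + 0.0722×B_lin
Color 1 (63,128,213):
  R=63: 63/255≈0.2471 > 0.04045 → ((0.2471+0.055)/1.055)^2.4 ≈ 0.04971
  G=128: 128/255≈0.5020 > 0.04045 → ((0.5020+0.055)/1.055)^2.4 ≈ 0.21586
  B=213: 213/255≈0.8353 > 0.04045 → ((0.8353+0.055)/1.055)^2.4 ≈ 0.66539
  L1 = 0.2126×0.04971 + 0.7152×0.21586 + 0.0722×0.66539 ≈ 0.21299
Color 2 (101,172,76):
  R=101: 101/255≈0.3961 > 0.04045 → ((0.3961+0.055)/1.055)^2.4 ≈ 0.13014
  G=172: 172/255≈0.6745 > 0.04045 → ((0.6745+0.055)/1.055)^2.4 ≈ 0.41254
  B=76: 76/255≈0.2980 > 0.04045 → ((0.2980+0.055)/1.055)^2.4 ≈ 0.07227
  L2 = 0.2126×0.13014 + 0.7152×0.41254 + 0.0722×0.07227 ≈ 0.32794
Lighter = 0.32794, Darker = 0.21299
Ratio = (L_lighter + 0.05) / (L_darker + 0.05)
Ratio = (0.32794 + 0.05) / (0.21299 + 0.05) = 0.37794 / 0.26299 ≈ 1.4371
Ratio ≈ 1.44:1


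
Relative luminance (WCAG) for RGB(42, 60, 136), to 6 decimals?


Linearize each channel (sRGB transfer function): c = v/255; c_lin = c/12.92 if c ≤ 0.04045, else ((c+0.055)/1.055)^2.4
  R: 42/255 ≈ 0.164706 > 0.04045 → ((0.164706+0.055)/1.055)^2.4 ≈ 0.023153
  G: 60/255 ≈ 0.235294 > 0.04045 → ((0.235294+0.055)/1.055)^2.4 ≈ 0.045186
  B: 136/255 ≈ 0.533333 > 0.04045 → ((0.533333+0.055)/1.055)^2.4 ≈ 0.246201
R_lin = 0.023153, G_lin = 0.045186, B_lin = 0.246201
L = 0.2126×R + 0.7152×G + 0.0722×B
L = 0.2126×0.023153 + 0.7152×0.045186 + 0.0722×0.246201
L ≈ 0.055015


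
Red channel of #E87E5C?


Color: #E87E5C
R = E8 = 232
G = 7E = 126
B = 5C = 92
Red = 232


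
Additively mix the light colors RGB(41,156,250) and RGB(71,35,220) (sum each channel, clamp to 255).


Additive: each channel = min(255, C₁+C₂)
R: 41+71 = 112 → 112
G: 156+35 = 191 → 191
B: 250+220 = 470 → 255
= RGB(112, 191, 255)


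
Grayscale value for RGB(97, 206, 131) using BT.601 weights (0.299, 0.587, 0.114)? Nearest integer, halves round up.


Gray = 0.299×R + 0.587×G + 0.114×B
Gray = 0.299×97 + 0.587×206 + 0.114×131
Gray = 29.003 + 120.922 + 14.934
Gray = 164.859 → round half up → 165
Gray = 165
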